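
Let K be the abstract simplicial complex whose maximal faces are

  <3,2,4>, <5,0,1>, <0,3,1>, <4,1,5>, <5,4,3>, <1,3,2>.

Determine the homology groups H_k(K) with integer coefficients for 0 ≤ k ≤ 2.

H_0 ≅ Z,  H_1 ≅ Z,  H_2 = 0.

We work with the vertex ordering 0 < 1 < 2 < 3 < 4 < 5. The simplices of K, each written with vertices in increasing order, are:

  0-simplices (6): [0], [1], [2], [3], [4], [5]
  1-simplices (12): [0,1], [0,3], [0,5], [1,2], [1,3], [1,4], [1,5], [2,3], [2,4], [3,4], [3,5], [4,5]
  2-simplices (6): [0,1,3], [0,1,5], [1,2,3], [1,4,5], [2,3,4], [3,4,5]

Hence C_0 ≅ Z^6, C_1 ≅ Z^12, C_2 ≅ Z^6.

The boundary map ∂_1: C_1 → C_0 is given by ∂[p,q] = [q] − [p].
As a 6×12 matrix over Z this has rank 5, with invariant factors (1,1,1,1,1).

Boundary ∂_2: C_2 → C_1 maps a triangle to the signed sum of its edges. For instance
  ∂[0,1,5] = [1,5] − [0,5] + [0,1],
  ∂[1,4,5] = [4,5] − [1,5] + [1,4].
The 12×6 boundary matrix has rank 6 and Smith normal form diag(1,1,1,1,1,1).

Computing H_k = (kernel of ∂_k) / (image of ∂_{k+1}):

  H_0: rank C_0 − rank ∂_1 = 6 − 5 = 1, and the invariant factors of ∂_1 are all 1, so H_0 = Z.
  H_1: rank ker ∂_1 − rank ∂_2 = (12 − 5) − 6 = 1, and the invariant factors of ∂_2 are all 1, so H_1 = Z.
  H_2: rank ker ∂_2 − rank ∂_3 = (6 − 6) − 0 = 0, and there is no ∂_3, so H_2 = 0.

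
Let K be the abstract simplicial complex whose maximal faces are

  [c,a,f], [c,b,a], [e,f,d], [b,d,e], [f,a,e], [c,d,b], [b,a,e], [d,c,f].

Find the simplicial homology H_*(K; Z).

Take the total order a < b < c < d < e < f on the vertex set. Then K (dimension 2) consists of the simplices:

  0-simplices (6): a, b, c, d, e, f
  1-simplices (12): ab, ac, ae, af, bc, bd, be, cd, cf, de, df, ef
  2-simplices (8): abc, abe, acf, aef, bcd, bde, cdf, def

Hence C_0 ≅ Z^6, C_1 ≅ Z^12, C_2 ≅ Z^8.

∂_1: C_1 → C_0 maps an edge to its endpoints' difference, ∂[p,q] = q − p.
As a 6×12 matrix over Z this has rank 5, with invariant factors (1,1,1,1,1).

∂_2: C_2 → C_1 acts by ∂[p,q,r] = [q,r] − [p,r] + [p,q]. For instance
  ∂bcd = cd − bd + bc,
  ∂acf = cf − af + ac.
As a 12×8 matrix over Z this has rank 7, with invariant factors (1,1,1,1,1,1,1).

Reading off H_k = ker ∂_k / im ∂_{k+1}:

  H_0: rank C_0 − rank ∂_1 = 6 − 5 = 1, and the invariant factors of ∂_1 are all 1, so H_0 = Z.
  H_1: rank ker ∂_1 − rank ∂_2 = (12 − 5) − 7 = 0, and the invariant factors of ∂_2 are all 1, so H_1 = 0.
  H_2: rank ker ∂_2 − rank ∂_3 = (8 − 7) − 0 = 1, and there is no ∂_3, so H_2 = Z.

As a check, the Euler characteristic is 6 − 12 + 8 = 2, which agrees with 1 − 0 + 1 = 2.

H_0 ≅ Z,  H_1 = 0,  H_2 ≅ Z.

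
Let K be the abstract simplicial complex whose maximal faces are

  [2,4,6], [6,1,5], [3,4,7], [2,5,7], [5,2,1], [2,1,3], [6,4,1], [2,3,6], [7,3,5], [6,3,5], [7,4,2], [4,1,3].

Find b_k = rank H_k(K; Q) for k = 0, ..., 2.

We work with the vertex ordering 1 < 2 < 3 < 4 < 5 < 6 < 7. The simplices of K, each written with vertices in increasing order, are:

  0-simplices (7): [1], [2], [3], [4], [5], [6], [7]
  1-simplices (18): [1,2], [1,3], [1,4], [1,5], [1,6], [2,3], [2,4], [2,5], [2,6], [2,7], [3,4], [3,5], [3,6], [3,7], [4,6], [4,7], [5,6], [5,7]
  2-simplices (12): [1,2,3], [1,2,5], [1,3,4], [1,4,6], [1,5,6], [2,3,6], [2,4,6], [2,4,7], [2,5,7], [3,4,7], [3,5,6], [3,5,7]

so the chain groups are C_0 ≅ Z^7, C_1 ≅ Z^18, C_2 ≅ Z^12.

The boundary map ∂_1: C_1 → C_0 maps an edge to its endpoints' difference, ∂[p,q] = q − p. For instance
  ∂[3,7] = [7] − [3].
The resulting 7×18 matrix has rank 6, and its Smith normal form has invariant factors (1,1,1,1,1,1).

The boundary map ∂_2: C_2 → C_1 sends each 2-simplex [p,q,r] to [q,r] − [p,r] + [p,q]. For instance
  ∂[3,4,7] = [4,7] − [3,7] + [3,4],
  ∂[2,4,7] = [4,7] − [2,7] + [2,4].
The resulting 18×12 matrix has rank 12, and its Smith normal form has invariant factors (1,1,1,1,1,1,1,1,1,1,1,2).

Computing H_k = (kernel of ∂_k) / (image of ∂_{k+1}):

  H_0: rank C_0 − rank ∂_1 = 7 − 6 = 1, and the invariant factors of ∂_1 are all 1, so H_0 = Z.
  H_1: rank ker ∂_1 − rank ∂_2 = (18 − 6) − 12 = 0, and ∂_2 has invariant factor 2 > 1, so H_1 = Z/2.
  H_2: rank ker ∂_2 − rank ∂_3 = (12 − 12) − 0 = 0, and there is no ∂_3, so H_2 = 0.

Hence the Betti numbers are b_0 = 1, b_1 = 0, b_2 = 0.

b_0 = 1, b_1 = 0, b_2 = 0.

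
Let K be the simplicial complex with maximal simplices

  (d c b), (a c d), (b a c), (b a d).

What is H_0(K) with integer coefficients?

We work with the vertex ordering a < b < c < d. The simplices of K, each written with vertices in increasing order, are:

  0-simplices (4): a, b, c, d
  1-simplices (6): ab, ac, ad, bc, bd, cd
  2-simplices (4): abc, abd, acd, bcd

Hence C_0 ≅ Z^4, C_1 ≅ Z^6, C_2 ≅ Z^4.

∂_1: C_1 → C_0 maps an edge to its endpoints' difference, ∂[p,q] = q − p. For instance
  ∂ab = b − a.
This gives a 4×6 integer matrix of rank 3; reducing to Smith normal form yields diagonal entries (1,1,1).

The boundary map ∂_2: C_2 → C_1 sends each 2-simplex [p,q,r] to [q,r] − [p,r] + [p,q]. For instance
  ∂abd = bd − ad + ab,
  ∂abc = bc − ac + ab.
The resulting 6×4 matrix has rank 3, and its Smith normal form has invariant factors (1,1,1).

Reading off H_k = ker ∂_k / im ∂_{k+1}:

  H_0: rank C_0 − rank ∂_1 = 4 − 3 = 1, and the invariant factors of ∂_1 are all 1, so H_0 = Z.

(K is a triangulation of the 2-sphere S^2.)

H_0 ≅ Z.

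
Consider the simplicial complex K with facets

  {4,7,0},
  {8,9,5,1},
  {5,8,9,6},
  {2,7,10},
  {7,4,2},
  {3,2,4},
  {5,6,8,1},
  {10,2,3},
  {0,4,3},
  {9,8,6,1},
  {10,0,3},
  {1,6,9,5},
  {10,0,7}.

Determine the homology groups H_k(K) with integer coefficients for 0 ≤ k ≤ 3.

H_0 = Z^2,  H_1 = 0,  H_2 = Z,  H_3 = Z.

K has 11 vertices, 22 edges, 18 triangles, 5 3-simplices.
rank ∂_0 = 0, rank ∂_1 = 9 ⇒ b_0 = 11 − 0 − 9 = 2; all invariant factors of ∂_1 are 1 so no torsion. So H_0 = Z^2.
rank ∂_1 = 9, rank ∂_2 = 13 ⇒ b_1 = 22 − 9 − 13 = 0; all invariant factors of ∂_2 are 1 so no torsion. So H_1 = 0.
rank ∂_2 = 13, rank ∂_3 = 4 ⇒ b_2 = 18 − 13 − 4 = 1; all invariant factors of ∂_3 are 1 so no torsion. So H_2 = Z.
rank ∂_3 = 4, rank ∂_4 = 0 ⇒ b_3 = 5 − 4 − 0 = 1. So H_3 = Z.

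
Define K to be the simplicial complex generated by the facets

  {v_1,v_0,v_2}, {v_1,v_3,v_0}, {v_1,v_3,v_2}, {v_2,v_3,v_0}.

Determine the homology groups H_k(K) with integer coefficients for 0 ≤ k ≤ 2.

H_0 ≅ Z,  H_1 = 0,  H_2 ≅ Z.

K has 4 vertices, 6 edges, 4 triangles.
rank ∂_0 = 0, rank ∂_1 = 3 ⇒ b_0 = 4 − 0 − 3 = 1; all invariant factors of ∂_1 are 1 so no torsion. So H_0 = Z.
rank ∂_1 = 3, rank ∂_2 = 3 ⇒ b_1 = 6 − 3 − 3 = 0; all invariant factors of ∂_2 are 1 so no torsion. So H_1 = 0.
rank ∂_2 = 3, rank ∂_3 = 0 ⇒ b_2 = 4 − 3 − 0 = 1. So H_2 = Z.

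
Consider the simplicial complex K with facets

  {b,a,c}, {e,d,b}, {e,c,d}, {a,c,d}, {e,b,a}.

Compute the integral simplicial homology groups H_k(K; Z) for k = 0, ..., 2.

K has 5 vertices, 10 edges, 5 triangles.
rank ∂_0 = 0, rank ∂_1 = 4 ⇒ b_0 = 5 − 0 − 4 = 1; all invariant factors of ∂_1 are 1 so no torsion. So H_0 ≅ Z.
rank ∂_1 = 4, rank ∂_2 = 5 ⇒ b_1 = 10 − 4 − 5 = 1; all invariant factors of ∂_2 are 1 so no torsion. So H_1 ≅ Z.
rank ∂_2 = 5, rank ∂_3 = 0 ⇒ b_2 = 5 − 5 − 0 = 0. So H_2 ≅ 0.

H_0 ≅ Z,  H_1 ≅ Z,  H_2 = 0.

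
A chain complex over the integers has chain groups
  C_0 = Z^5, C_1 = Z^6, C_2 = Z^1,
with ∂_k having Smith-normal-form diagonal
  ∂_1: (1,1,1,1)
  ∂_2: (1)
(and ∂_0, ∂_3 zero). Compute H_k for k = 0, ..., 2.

H_0 = Z,  H_1 = Z,  H_2 = 0.

H_0: b_0 = 5 − 0 − 4 = 1; torsion from ∂_1 factors > 1: none. So H_0 = Z.
H_1: b_1 = 6 − 4 − 1 = 1; torsion from ∂_2 factors > 1: none. So H_1 = Z.
H_2: b_2 = 1 − 1 − 0 = 0; torsion from ∂_3 factors > 1: none. So H_2 = 0.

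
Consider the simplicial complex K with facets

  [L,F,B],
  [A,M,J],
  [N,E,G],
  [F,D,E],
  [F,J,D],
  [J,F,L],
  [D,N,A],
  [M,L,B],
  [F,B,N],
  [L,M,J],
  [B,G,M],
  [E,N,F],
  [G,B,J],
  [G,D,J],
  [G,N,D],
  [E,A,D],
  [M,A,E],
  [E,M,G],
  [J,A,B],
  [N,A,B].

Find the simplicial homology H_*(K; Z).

H_0 = Z,  H_1 = Z ⊕ Z/2Z,  H_2 = 0.

We work with the vertex ordering A < B < D < E < F < G < J < L < M < N. The simplices of K, each written with vertices in increasing order, are:

  0-simplices (10): A, B, D, E, F, G, J, L, M, N
  1-simplices (30): AB, AD, AE, AJ, AM, AN, BF, BG, BJ, BL, BM, BN, DE, DF, DG, DJ, DN, EF, EG, EM, EN, FJ, FL, FN, GJ, GM, GN, JL, JM, LM
  2-simplices (20): ABJ, ABN, ADE, ADN, AEM, AJM, BFL, BFN, BGJ, BGM, BLM, DEF, DFJ, DGJ, DGN, EFN, EGM, EGN, FJL, JLM

giving chain groups C_0 ≅ Z^10, C_1 ≅ Z^30, C_2 ≅ Z^20.

Boundary ∂_1: C_1 → C_0 maps an edge to its endpoints' difference, ∂[p,q] = q − p. For instance
  ∂LM = M − L.
The resulting 10×30 matrix has rank 9, and its Smith normal form has invariant factors (1,1,1,1,1,1,1,1,1).

The boundary map ∂_2: C_2 → C_1 sends each 2-simplex [p,q,r] to [q,r] − [p,r] + [p,q]. For instance
  ∂BFL = FL − BL + BF,
  ∂BGM = GM − BM + BG.
The 30×20 boundary matrix has rank 20 and Smith normal form diag(1,1,1,1,1,1,1,1,1,1,1,1,1,1,1,1,1,1,1,2).

From H_k ≅ ker(∂_k) / im(∂_{k+1}) we obtain:

  H_0: rank C_0 − rank ∂_1 = 10 − 9 = 1, and the invariant factors of ∂_1 are all 1, so H_0 = Z.
  H_1: rank ker ∂_1 − rank ∂_2 = (30 − 9) − 20 = 1, and ∂_2 has invariant factor 2 > 1, so H_1 = Z ⊕ Z/2Z.
  H_2: rank ker ∂_2 − rank ∂_3 = (20 − 20) − 0 = 0, and there is no ∂_3, so H_2 = 0.

(K is a triangulation of the Klein bottle.)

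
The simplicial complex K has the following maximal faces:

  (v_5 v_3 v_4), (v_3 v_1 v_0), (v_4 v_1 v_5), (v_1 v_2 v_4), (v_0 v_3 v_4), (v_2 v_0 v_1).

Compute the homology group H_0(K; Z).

We work with the vertex ordering v_0 < v_1 < v_2 < v_3 < v_4 < v_5. The simplices of K, each written with vertices in increasing order, are:

  0-simplices (6): [v_0], [v_1], [v_2], [v_3], [v_4], [v_5]
  1-simplices (12): [v_0,v_1], [v_0,v_2], [v_0,v_3], [v_0,v_4], [v_1,v_2], [v_1,v_3], [v_1,v_4], [v_1,v_5], [v_2,v_4], [v_3,v_4], [v_3,v_5], [v_4,v_5]
  2-simplices (6): [v_0,v_1,v_2], [v_0,v_1,v_3], [v_0,v_3,v_4], [v_1,v_2,v_4], [v_1,v_4,v_5], [v_3,v_4,v_5]

Hence C_0 ≅ Z^6, C_1 ≅ Z^12, C_2 ≅ Z^6.

Boundary ∂_1: C_1 → C_0 sends each edge [p,q] (with p < q) to q − p.
As a 6×12 matrix over Z this has rank 5, with invariant factors (1,1,1,1,1).

Boundary ∂_2: C_2 → C_1 sends each 2-simplex [p,q,r] to [q,r] − [p,r] + [p,q]. For instance
  ∂[v_1,v_2,v_4] = [v_2,v_4] − [v_1,v_4] + [v_1,v_2],
  ∂[v_0,v_3,v_4] = [v_3,v_4] − [v_0,v_4] + [v_0,v_3].
This gives a 12×6 integer matrix of rank 6; reducing to Smith normal form yields diagonal entries (1,1,1,1,1,1).

Computing H_k = (kernel of ∂_k) / (image of ∂_{k+1}):

  H_0: rank C_0 − rank ∂_1 = 6 − 5 = 1, and the invariant factors of ∂_1 are all 1, so H_0 ≅ Z.

H_0 = Z.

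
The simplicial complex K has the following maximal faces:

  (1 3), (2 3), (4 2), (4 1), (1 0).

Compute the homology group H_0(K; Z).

H_0 ≅ Z.

We work with the vertex ordering 0 < 1 < 2 < 3 < 4. The simplices of K, each written with vertices in increasing order, are:

  0-simplices (5): [0], [1], [2], [3], [4]
  1-simplices (5): [0,1], [1,3], [1,4], [2,3], [2,4]

so the chain groups are C_0 ≅ Z^5, C_1 ≅ Z^5.

The boundary map ∂_1: C_1 → C_0 maps an edge to its endpoints' difference, ∂[p,q] = q − p.
As a 5×5 matrix over Z this has rank 4, with invariant factors (1,1,1,1).

Computing H_k = (kernel of ∂_k) / (image of ∂_{k+1}):

  H_0: rank C_0 − rank ∂_1 = 5 − 4 = 1, and the invariant factors of ∂_1 are all 1, so H_0 = Z.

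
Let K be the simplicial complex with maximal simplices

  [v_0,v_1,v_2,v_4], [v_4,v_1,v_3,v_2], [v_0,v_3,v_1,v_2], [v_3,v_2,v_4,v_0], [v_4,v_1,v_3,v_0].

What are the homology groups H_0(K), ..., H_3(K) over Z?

H_0 ≅ Z,  H_1 = 0,  H_2 = 0,  H_3 ≅ Z.

Take the total order v_0 < v_1 < v_2 < v_3 < v_4 on the vertex set. Then K (dimension 3) consists of the simplices:

  0-simplices (5): [v_0], [v_1], [v_2], [v_3], [v_4]
  1-simplices (10): [v_0,v_1], [v_0,v_2], [v_0,v_3], [v_0,v_4], [v_1,v_2], [v_1,v_3], [v_1,v_4], [v_2,v_3], [v_2,v_4], [v_3,v_4]
  2-simplices (10): [v_0,v_1,v_2], [v_0,v_1,v_3], [v_0,v_1,v_4], [v_0,v_2,v_3], [v_0,v_2,v_4], [v_0,v_3,v_4], [v_1,v_2,v_3], [v_1,v_2,v_4], [v_1,v_3,v_4], [v_2,v_3,v_4]
  3-simplices (5): [v_0,v_1,v_2,v_3], [v_0,v_1,v_2,v_4], [v_0,v_1,v_3,v_4], [v_0,v_2,v_3,v_4], [v_1,v_2,v_3,v_4]

giving chain groups C_0 ≅ Z^5, C_1 ≅ Z^10, C_2 ≅ Z^10, C_3 ≅ Z^5.

∂_1: C_1 → C_0 sends each edge [p,q] (with p < q) to q − p. For instance
  ∂[v_1,v_2] = [v_2] − [v_1].
This gives a 5×10 integer matrix of rank 4; reducing to Smith normal form yields diagonal entries (1,1,1,1).

The boundary map ∂_2: C_2 → C_1 maps a triangle to the signed sum of its edges. For instance
  ∂[v_2,v_3,v_4] = [v_3,v_4] − [v_2,v_4] + [v_2,v_3],
  ∂[v_1,v_3,v_4] = [v_3,v_4] − [v_1,v_4] + [v_1,v_3].
The 10×10 boundary matrix has rank 6 and Smith normal form diag(1,1,1,1,1,1).

∂_3: C_3 → C_2 sends each 3-simplex σ to the alternating sum Σ_i (−1)^i (σ with its i-th vertex removed). For instance
  ∂[v_0,v_1,v_2,v_4] = [v_1,v_2,v_4] − [v_0,v_2,v_4] + [v_0,v_1,v_4] − [v_0,v_1,v_2],
  ∂[v_0,v_2,v_3,v_4] = [v_2,v_3,v_4] − [v_0,v_3,v_4] + [v_0,v_2,v_4] − [v_0,v_2,v_3].
The 10×5 boundary matrix has rank 4 and Smith normal form diag(1,1,1,1).

Computing H_k = (kernel of ∂_k) / (image of ∂_{k+1}):

  H_0: rank C_0 − rank ∂_1 = 5 − 4 = 1, and the invariant factors of ∂_1 are all 1, so H_0 ≅ Z.
  H_1: rank ker ∂_1 − rank ∂_2 = (10 − 4) − 6 = 0, and the invariant factors of ∂_2 are all 1, so H_1 ≅ 0.
  H_2: rank ker ∂_2 − rank ∂_3 = (10 − 6) − 4 = 0, and the invariant factors of ∂_3 are all 1, so H_2 ≅ 0.
  H_3: rank ker ∂_3 − rank ∂_4 = (5 − 4) − 0 = 1, and there is no ∂_4, so H_3 ≅ Z.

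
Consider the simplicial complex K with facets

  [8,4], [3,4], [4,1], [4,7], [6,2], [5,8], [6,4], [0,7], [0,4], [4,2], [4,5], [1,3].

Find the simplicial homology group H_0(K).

H_0 ≅ Z.

Take the total order 0 < 1 < 2 < 3 < 4 < 5 < 6 < 7 < 8 on the vertex set. Then K (dimension 1) consists of the simplices:

  0-simplices (9): [0], [1], [2], [3], [4], [5], [6], [7], [8]
  1-simplices (12): [0,4], [0,7], [1,3], [1,4], [2,4], [2,6], [3,4], [4,5], [4,6], [4,7], [4,8], [5,8]

giving chain groups C_0 ≅ Z^9, C_1 ≅ Z^12.

Boundary ∂_1: C_1 → C_0 is given by ∂[p,q] = [q] − [p]. For instance
  ∂[5,8] = [8] − [5].
The 9×12 boundary matrix has rank 8 and Smith normal form diag(1,1,1,1,1,1,1,1).

From H_k ≅ ker(∂_k) / im(∂_{k+1}) we obtain:

  H_0: rank C_0 − rank ∂_1 = 9 − 8 = 1, and the invariant factors of ∂_1 are all 1, so H_0 ≅ Z.

(K is a triangulation of a wedge of 4 circles.)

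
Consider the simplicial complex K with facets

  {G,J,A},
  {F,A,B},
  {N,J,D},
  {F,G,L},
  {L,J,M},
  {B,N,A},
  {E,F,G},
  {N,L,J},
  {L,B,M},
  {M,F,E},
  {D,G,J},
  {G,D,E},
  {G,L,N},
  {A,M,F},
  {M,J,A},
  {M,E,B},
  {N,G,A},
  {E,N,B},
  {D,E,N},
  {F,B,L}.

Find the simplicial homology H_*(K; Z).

H_0 = Z,  H_1 = Z ⊕ Z/2,  H_2 = 0.

Order the vertices as A < B < D < E < F < G < J < L < M < N. Listing each simplex with vertices in this order, K has dimension 2 with simplices:

  0-simplices (10): A, B, D, E, F, G, J, L, M, N
  1-simplices (30): AB, AF, AG, AJ, AM, AN, BE, BF, BL, BM, BN, DE, DG, DJ, DN, EF, EG, EM, EN, FG, FL, FM, GJ, GL, GN, JL, JM, JN, LM, LN
  2-simplices (20): ABF, ABN, AFM, AGJ, AGN, AJM, BEM, BEN, BFL, BLM, DEG, DEN, DGJ, DJN, EFG, EFM, FGL, GLN, JLM, JLN

Hence C_0 ≅ Z^10, C_1 ≅ Z^30, C_2 ≅ Z^20.

∂_1: C_1 → C_0 maps an edge to its endpoints' difference, ∂[p,q] = q − p.
The 10×30 boundary matrix has rank 9 and Smith normal form diag(1,1,1,1,1,1,1,1,1).

∂_2: C_2 → C_1 acts by ∂[p,q,r] = [q,r] − [p,r] + [p,q]. For instance
  ∂FGL = GL − FL + FG,
  ∂DEG = EG − DG + DE.
The resulting 30×20 matrix has rank 20, and its Smith normal form has invariant factors (1,1,1,1,1,1,1,1,1,1,1,1,1,1,1,1,1,1,1,2).

From H_k ≅ ker(∂_k) / im(∂_{k+1}) we obtain:

  H_0: rank C_0 − rank ∂_1 = 10 − 9 = 1, and the invariant factors of ∂_1 are all 1, so H_0 = Z.
  H_1: rank ker ∂_1 − rank ∂_2 = (30 − 9) − 20 = 1, and ∂_2 has invariant factor 2 > 1, so H_1 = Z ⊕ Z/2.
  H_2: rank ker ∂_2 − rank ∂_3 = (20 − 20) − 0 = 0, and there is no ∂_3, so H_2 = 0.

(K is a triangulation of the Klein bottle.)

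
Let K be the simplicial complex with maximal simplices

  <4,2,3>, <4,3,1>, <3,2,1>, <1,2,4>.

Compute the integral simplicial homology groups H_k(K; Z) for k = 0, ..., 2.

We work with the vertex ordering 1 < 2 < 3 < 4. The simplices of K, each written with vertices in increasing order, are:

  0-simplices (4): [1], [2], [3], [4]
  1-simplices (6): [1,2], [1,3], [1,4], [2,3], [2,4], [3,4]
  2-simplices (4): [1,2,3], [1,2,4], [1,3,4], [2,3,4]

giving chain groups C_0 ≅ Z^4, C_1 ≅ Z^6, C_2 ≅ Z^4.

∂_1: C_1 → C_0 maps an edge to its endpoints' difference, ∂[p,q] = q − p. For instance
  ∂[1,3] = [3] − [1].
As a 4×6 matrix over Z this has rank 3, with invariant factors (1,1,1).

The boundary map ∂_2: C_2 → C_1 acts by ∂[p,q,r] = [q,r] − [p,r] + [p,q]. For instance
  ∂[1,3,4] = [3,4] − [1,4] + [1,3],
  ∂[1,2,3] = [2,3] − [1,3] + [1,2].
The 6×4 boundary matrix has rank 3 and Smith normal form diag(1,1,1).

Computing H_k = (kernel of ∂_k) / (image of ∂_{k+1}):

  H_0: rank C_0 − rank ∂_1 = 4 − 3 = 1, and the invariant factors of ∂_1 are all 1, so H_0 = Z.
  H_1: rank ker ∂_1 − rank ∂_2 = (6 − 3) − 3 = 0, and the invariant factors of ∂_2 are all 1, so H_1 = 0.
  H_2: rank ker ∂_2 − rank ∂_3 = (4 − 3) − 0 = 1, and there is no ∂_3, so H_2 = Z.

(K is a triangulation of the 2-sphere S^2.)

H_0 = Z,  H_1 = 0,  H_2 = Z.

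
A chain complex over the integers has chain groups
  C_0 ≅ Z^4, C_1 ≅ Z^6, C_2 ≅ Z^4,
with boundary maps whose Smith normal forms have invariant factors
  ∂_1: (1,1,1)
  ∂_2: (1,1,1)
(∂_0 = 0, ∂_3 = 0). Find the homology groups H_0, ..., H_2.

H_0 ≅ Z,  H_1 = 0,  H_2 ≅ Z.

H_0: b_0 = 4 − 0 − 3 = 1; torsion from ∂_1 factors > 1: none. So H_0 ≅ Z.
H_1: b_1 = 6 − 3 − 3 = 0; torsion from ∂_2 factors > 1: none. So H_1 ≅ 0.
H_2: b_2 = 4 − 3 − 0 = 1; torsion from ∂_3 factors > 1: none. So H_2 ≅ Z.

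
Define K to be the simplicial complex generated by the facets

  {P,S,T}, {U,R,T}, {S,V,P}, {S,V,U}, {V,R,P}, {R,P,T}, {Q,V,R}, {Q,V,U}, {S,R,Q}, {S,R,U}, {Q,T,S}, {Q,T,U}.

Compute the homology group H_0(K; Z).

Take the total order P < Q < R < S < T < U < V on the vertex set. Then K (dimension 2) consists of the simplices:

  0-simplices (7): P, Q, R, S, T, U, V
  1-simplices (18): PR, PS, PT, PV, QR, QS, QT, QU, QV, RS, RT, RU, RV, ST, SU, SV, TU, UV
  2-simplices (12): PRT, PRV, PST, PSV, QRS, QRV, QST, QTU, QUV, RSU, RTU, SUV

Hence C_0 ≅ Z^7, C_1 ≅ Z^18, C_2 ≅ Z^12.

The boundary map ∂_1: C_1 → C_0 sends each edge [p,q] (with p < q) to q − p.
This gives a 7×18 integer matrix of rank 6; reducing to Smith normal form yields diagonal entries (1,1,1,1,1,1).

∂_2: C_2 → C_1 maps a triangle to the signed sum of its edges. For instance
  ∂QST = ST − QT + QS,
  ∂QRV = RV − QV + QR.
The 18×12 boundary matrix has rank 12 and Smith normal form diag(1,1,1,1,1,1,1,1,1,1,1,2).

From H_k ≅ ker(∂_k) / im(∂_{k+1}) we obtain:

  H_0: rank C_0 − rank ∂_1 = 7 − 6 = 1, and the invariant factors of ∂_1 are all 1, so H_0 = Z.

H_0 = Z.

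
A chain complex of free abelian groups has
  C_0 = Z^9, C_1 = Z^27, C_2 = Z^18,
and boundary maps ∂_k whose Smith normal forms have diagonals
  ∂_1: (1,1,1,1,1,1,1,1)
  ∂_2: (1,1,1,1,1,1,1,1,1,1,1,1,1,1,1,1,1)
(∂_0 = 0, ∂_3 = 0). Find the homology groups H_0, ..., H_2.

H_0: b_0 = 9 − 0 − 8 = 1; torsion from ∂_1 factors > 1: none. So H_0 = Z.
H_1: b_1 = 27 − 8 − 17 = 2; torsion from ∂_2 factors > 1: none. So H_1 = Z^2.
H_2: b_2 = 18 − 17 − 0 = 1; torsion from ∂_3 factors > 1: none. So H_2 = Z.

H_0 = Z,  H_1 = Z^2,  H_2 = Z.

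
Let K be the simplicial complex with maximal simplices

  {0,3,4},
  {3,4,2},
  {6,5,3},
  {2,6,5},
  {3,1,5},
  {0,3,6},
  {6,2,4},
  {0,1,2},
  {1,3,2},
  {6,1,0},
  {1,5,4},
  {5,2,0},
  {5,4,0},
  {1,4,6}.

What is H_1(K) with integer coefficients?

H_1 ≅ Z^2.

We work with the vertex ordering 0 < 1 < 2 < 3 < 4 < 5 < 6. The simplices of K, each written with vertices in increasing order, are:

  0-simplices (7): [0], [1], [2], [3], [4], [5], [6]
  1-simplices (21): [0,1], [0,2], [0,3], [0,4], [0,5], [0,6], [1,2], [1,3], [1,4], [1,5], [1,6], [2,3], [2,4], [2,5], [2,6], [3,4], [3,5], [3,6], [4,5], [4,6], [5,6]
  2-simplices (14): [0,1,2], [0,1,6], [0,2,5], [0,3,4], [0,3,6], [0,4,5], [1,2,3], [1,3,5], [1,4,5], [1,4,6], [2,3,4], [2,4,6], [2,5,6], [3,5,6]

so the chain groups are C_0 ≅ Z^7, C_1 ≅ Z^21, C_2 ≅ Z^14.

Boundary ∂_1: C_1 → C_0 is given by ∂[p,q] = [q] − [p]. For instance
  ∂[4,6] = [6] − [4].
The resulting 7×21 matrix has rank 6, and its Smith normal form has invariant factors (1,1,1,1,1,1).

The boundary map ∂_2: C_2 → C_1 maps a triangle to the signed sum of its edges. For instance
  ∂[0,2,5] = [2,5] − [0,5] + [0,2],
  ∂[0,3,6] = [3,6] − [0,6] + [0,3].
The resulting 21×14 matrix has rank 13, and its Smith normal form has invariant factors (1,1,1,1,1,1,1,1,1,1,1,1,1).

Computing H_k = (kernel of ∂_k) / (image of ∂_{k+1}):

  H_1: rank ker ∂_1 − rank ∂_2 = (21 − 6) − 13 = 2, and the invariant factors of ∂_2 are all 1, so H_1 ≅ Z^2.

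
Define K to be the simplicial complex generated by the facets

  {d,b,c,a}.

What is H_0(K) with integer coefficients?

Order the vertices as a < b < c < d. Listing each simplex with vertices in this order, K has dimension 3 with simplices:

  0-simplices (4): a, b, c, d
  1-simplices (6): ab, ac, ad, bc, bd, cd
  2-simplices (4): abc, abd, acd, bcd
  3-simplices (1): abcd

Hence C_0 ≅ Z^4, C_1 ≅ Z^6, C_2 ≅ Z^4, C_3 ≅ Z^1.

Boundary ∂_1: C_1 → C_0 sends each edge [p,q] (with p < q) to q − p. For instance
  ∂bc = c − b.
As a 4×6 matrix over Z this has rank 3, with invariant factors (1,1,1).

Boundary ∂_2: C_2 → C_1 acts by ∂[p,q,r] = [q,r] − [p,r] + [p,q]. For instance
  ∂bcd = cd − bd + bc,
  ∂abd = bd − ad + ab.
This gives a 6×4 integer matrix of rank 3; reducing to Smith normal form yields diagonal entries (1,1,1).

∂_3: C_3 → C_2 sends each 3-simplex σ to the alternating sum Σ_i (−1)^i (σ with its i-th vertex removed). For instance
  ∂abcd = bcd − acd + abd − abc.
As a 4×1 matrix over Z this has rank 1, with invariant factors (1).

Computing H_k = (kernel of ∂_k) / (image of ∂_{k+1}):

  H_0: rank C_0 − rank ∂_1 = 4 − 3 = 1, and the invariant factors of ∂_1 are all 1, so H_0 = Z.

H_0 = Z.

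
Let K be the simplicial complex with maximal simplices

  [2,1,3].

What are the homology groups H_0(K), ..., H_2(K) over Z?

H_0 = Z,  H_1 = 0,  H_2 = 0.

We work with the vertex ordering 1 < 2 < 3. The simplices of K, each written with vertices in increasing order, are:

  0-simplices (3): [1], [2], [3]
  1-simplices (3): [1,2], [1,3], [2,3]
  2-simplices (1): [1,2,3]

giving chain groups C_0 ≅ Z^3, C_1 ≅ Z^3, C_2 ≅ Z^1.

The boundary map ∂_1: C_1 → C_0 is given by ∂[p,q] = [q] − [p].
As a 3×3 matrix over Z this has rank 2, with invariant factors (1,1).

Boundary ∂_2: C_2 → C_1 maps a triangle to the signed sum of its edges. For instance
  ∂[1,2,3] = [2,3] − [1,3] + [1,2].
The resulting 3×1 matrix has rank 1, and its Smith normal form has invariant factors (1).

From H_k ≅ ker(∂_k) / im(∂_{k+1}) we obtain:

  H_0: rank C_0 − rank ∂_1 = 3 − 2 = 1, and the invariant factors of ∂_1 are all 1, so H_0 = Z.
  H_1: rank ker ∂_1 − rank ∂_2 = (3 − 2) − 1 = 0, and the invariant factors of ∂_2 are all 1, so H_1 = 0.
  H_2: rank ker ∂_2 − rank ∂_3 = (1 − 1) − 0 = 0, and there is no ∂_3, so H_2 = 0.

(K is a triangulation of the 2-simplex.)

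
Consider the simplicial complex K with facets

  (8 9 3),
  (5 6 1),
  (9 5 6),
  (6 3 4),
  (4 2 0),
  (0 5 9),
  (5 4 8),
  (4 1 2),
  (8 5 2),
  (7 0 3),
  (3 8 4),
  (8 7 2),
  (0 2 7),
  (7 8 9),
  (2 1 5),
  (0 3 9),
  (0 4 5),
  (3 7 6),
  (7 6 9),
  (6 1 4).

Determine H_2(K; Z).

H_2 = 0.

K has 10 vertices, 30 edges, 20 triangles.
rank ∂_2 = 20, rank ∂_3 = 0 ⇒ b_2 = 20 − 20 − 0 = 0. So H_2 ≅ 0.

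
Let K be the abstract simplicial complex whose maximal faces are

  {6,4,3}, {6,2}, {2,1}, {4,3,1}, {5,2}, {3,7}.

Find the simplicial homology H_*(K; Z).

H_0 = Z,  H_1 = Z,  H_2 = 0.

K has 7 vertices, 9 edges, 2 triangles.
rank ∂_0 = 0, rank ∂_1 = 6 ⇒ b_0 = 7 − 0 − 6 = 1; all invariant factors of ∂_1 are 1 so no torsion. So H_0 ≅ Z.
rank ∂_1 = 6, rank ∂_2 = 2 ⇒ b_1 = 9 − 6 − 2 = 1; all invariant factors of ∂_2 are 1 so no torsion. So H_1 ≅ Z.
rank ∂_2 = 2, rank ∂_3 = 0 ⇒ b_2 = 2 − 2 − 0 = 0. So H_2 ≅ 0.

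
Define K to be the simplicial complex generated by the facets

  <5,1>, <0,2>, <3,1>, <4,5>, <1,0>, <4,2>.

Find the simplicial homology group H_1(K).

K has 6 vertices, 6 edges.
rank ∂_1 = 5, rank ∂_2 = 0 ⇒ b_1 = 6 − 5 − 0 = 1. So H_1 ≅ Z.

H_1 = Z.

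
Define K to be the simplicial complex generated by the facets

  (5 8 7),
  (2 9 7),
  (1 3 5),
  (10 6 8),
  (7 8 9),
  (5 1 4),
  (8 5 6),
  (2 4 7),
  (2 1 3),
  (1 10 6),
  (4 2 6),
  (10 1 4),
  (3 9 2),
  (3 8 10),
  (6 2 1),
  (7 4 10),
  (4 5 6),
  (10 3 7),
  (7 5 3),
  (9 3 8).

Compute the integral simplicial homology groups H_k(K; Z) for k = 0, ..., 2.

We work with the vertex ordering 1 < 2 < 3 < 4 < 5 < 6 < 7 < 8 < 9 < 10. The simplices of K, each written with vertices in increasing order, are:

  0-simplices (10): [1], [2], [3], [4], [5], [6], [7], [8], [9], [10]
  1-simplices (30): (30 of them)
  2-simplices (20): (20 of them)

giving chain groups C_0 ≅ Z^10, C_1 ≅ Z^30, C_2 ≅ Z^20.

The boundary map ∂_1: C_1 → C_0 sends each edge [p,q] (with p < q) to q − p. For instance
  ∂[3,9] = [9] − [3].
The resulting 10×30 matrix has rank 9, and its Smith normal form has invariant factors (1,1,1,1,1,1,1,1,1).

The boundary map ∂_2: C_2 → C_1 maps a triangle to the signed sum of its edges. For instance
  ∂[3,7,10] = [7,10] − [3,10] + [3,7],
  ∂[2,3,9] = [3,9] − [2,9] + [2,3].
The resulting 30×20 matrix has rank 20, and its Smith normal form has invariant factors (1,1,1,1,1,1,1,1,1,1,1,1,1,1,1,1,1,1,1,2).

From H_k ≅ ker(∂_k) / im(∂_{k+1}) we obtain:

  H_0: rank C_0 − rank ∂_1 = 10 − 9 = 1, and the invariant factors of ∂_1 are all 1, so H_0 ≅ Z.
  H_1: rank ker ∂_1 − rank ∂_2 = (30 − 9) − 20 = 1, and ∂_2 has invariant factor 2 > 1, so H_1 ≅ Z ⊕ Z/2.
  H_2: rank ker ∂_2 − rank ∂_3 = (20 − 20) − 0 = 0, and there is no ∂_3, so H_2 ≅ 0.

(K is a triangulation of the Klein bottle.)

H_0 = Z,  H_1 = Z ⊕ Z/2,  H_2 = 0.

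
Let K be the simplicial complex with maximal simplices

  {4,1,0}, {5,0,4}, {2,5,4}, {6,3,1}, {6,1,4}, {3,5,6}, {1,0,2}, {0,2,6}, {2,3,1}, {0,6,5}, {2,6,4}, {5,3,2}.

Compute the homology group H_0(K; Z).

H_0 ≅ Z.

K has 7 vertices, 18 edges, 12 triangles.
rank ∂_0 = 0, rank ∂_1 = 6 ⇒ b_0 = 7 − 0 − 6 = 1; all invariant factors of ∂_1 are 1 so no torsion. So H_0 ≅ Z.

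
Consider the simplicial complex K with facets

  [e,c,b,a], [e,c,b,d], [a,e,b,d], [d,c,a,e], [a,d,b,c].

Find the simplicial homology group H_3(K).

H_3 ≅ Z.

K has 5 vertices, 10 edges, 10 triangles, 5 3-simplices.
rank ∂_3 = 4, rank ∂_4 = 0 ⇒ b_3 = 5 − 4 − 0 = 1. So H_3 ≅ Z.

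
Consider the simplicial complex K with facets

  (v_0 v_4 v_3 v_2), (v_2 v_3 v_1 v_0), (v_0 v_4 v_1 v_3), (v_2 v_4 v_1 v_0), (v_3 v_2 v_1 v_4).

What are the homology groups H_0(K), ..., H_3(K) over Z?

Take the total order v_0 < v_1 < v_2 < v_3 < v_4 on the vertex set. Then K (dimension 3) consists of the simplices:

  0-simplices (5): [v_0], [v_1], [v_2], [v_3], [v_4]
  1-simplices (10): [v_0,v_1], [v_0,v_2], [v_0,v_3], [v_0,v_4], [v_1,v_2], [v_1,v_3], [v_1,v_4], [v_2,v_3], [v_2,v_4], [v_3,v_4]
  2-simplices (10): [v_0,v_1,v_2], [v_0,v_1,v_3], [v_0,v_1,v_4], [v_0,v_2,v_3], [v_0,v_2,v_4], [v_0,v_3,v_4], [v_1,v_2,v_3], [v_1,v_2,v_4], [v_1,v_3,v_4], [v_2,v_3,v_4]
  3-simplices (5): [v_0,v_1,v_2,v_3], [v_0,v_1,v_2,v_4], [v_0,v_1,v_3,v_4], [v_0,v_2,v_3,v_4], [v_1,v_2,v_3,v_4]

Hence C_0 ≅ Z^5, C_1 ≅ Z^10, C_2 ≅ Z^10, C_3 ≅ Z^5.

The boundary map ∂_1: C_1 → C_0 is given by ∂[p,q] = [q] − [p]. For instance
  ∂[v_0,v_2] = [v_2] − [v_0].
The 5×10 boundary matrix has rank 4 and Smith normal form diag(1,1,1,1).

Boundary ∂_2: C_2 → C_1 sends each 2-simplex [p,q,r] to [q,r] − [p,r] + [p,q]. For instance
  ∂[v_2,v_3,v_4] = [v_3,v_4] − [v_2,v_4] + [v_2,v_3],
  ∂[v_0,v_1,v_3] = [v_1,v_3] − [v_0,v_3] + [v_0,v_1].
As a 10×10 matrix over Z this has rank 6, with invariant factors (1,1,1,1,1,1).

The boundary map ∂_3: C_3 → C_2 sends each 3-simplex σ to the alternating sum Σ_i (−1)^i (σ with its i-th vertex removed). For instance
  ∂[v_0,v_1,v_2,v_4] = [v_1,v_2,v_4] − [v_0,v_2,v_4] + [v_0,v_1,v_4] − [v_0,v_1,v_2],
  ∂[v_0,v_1,v_3,v_4] = [v_1,v_3,v_4] − [v_0,v_3,v_4] + [v_0,v_1,v_4] − [v_0,v_1,v_3].
As a 10×5 matrix over Z this has rank 4, with invariant factors (1,1,1,1).

From H_k ≅ ker(∂_k) / im(∂_{k+1}) we obtain:

  H_0: rank C_0 − rank ∂_1 = 5 − 4 = 1, and the invariant factors of ∂_1 are all 1, so H_0 ≅ Z.
  H_1: rank ker ∂_1 − rank ∂_2 = (10 − 4) − 6 = 0, and the invariant factors of ∂_2 are all 1, so H_1 ≅ 0.
  H_2: rank ker ∂_2 − rank ∂_3 = (10 − 6) − 4 = 0, and the invariant factors of ∂_3 are all 1, so H_2 ≅ 0.
  H_3: rank ker ∂_3 − rank ∂_4 = (5 − 4) − 0 = 1, and there is no ∂_4, so H_3 ≅ Z.

As a check, the Euler characteristic is 5 − 10 + 10 − 5 = 0, which agrees with 1 − 0 + 0 − 1 = 0.
(K is a triangulation of the 3-sphere S^3.)

H_0 = Z,  H_1 = 0,  H_2 = 0,  H_3 = Z.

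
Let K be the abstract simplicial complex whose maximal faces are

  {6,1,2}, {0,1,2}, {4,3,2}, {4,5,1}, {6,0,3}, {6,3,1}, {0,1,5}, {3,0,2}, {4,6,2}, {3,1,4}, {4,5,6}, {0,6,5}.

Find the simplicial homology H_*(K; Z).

H_0 ≅ Z,  H_1 ≅ Z/2,  H_2 = 0.

Order the vertices as 0 < 1 < 2 < 3 < 4 < 5 < 6. Listing each simplex with vertices in this order, K has dimension 2 with simplices:

  0-simplices (7): [0], [1], [2], [3], [4], [5], [6]
  1-simplices (18): [0,1], [0,2], [0,3], [0,5], [0,6], [1,2], [1,3], [1,4], [1,5], [1,6], [2,3], [2,4], [2,6], [3,4], [3,6], [4,5], [4,6], [5,6]
  2-simplices (12): [0,1,2], [0,1,5], [0,2,3], [0,3,6], [0,5,6], [1,2,6], [1,3,4], [1,3,6], [1,4,5], [2,3,4], [2,4,6], [4,5,6]

Hence C_0 ≅ Z^7, C_1 ≅ Z^18, C_2 ≅ Z^12.

∂_1: C_1 → C_0 sends each edge [p,q] (with p < q) to q − p.
The 7×18 boundary matrix has rank 6 and Smith normal form diag(1,1,1,1,1,1).

∂_2: C_2 → C_1 acts by ∂[p,q,r] = [q,r] − [p,r] + [p,q]. For instance
  ∂[2,3,4] = [3,4] − [2,4] + [2,3],
  ∂[1,2,6] = [2,6] − [1,6] + [1,2].
As a 18×12 matrix over Z this has rank 12, with invariant factors (1,1,1,1,1,1,1,1,1,1,1,2).

From H_k ≅ ker(∂_k) / im(∂_{k+1}) we obtain:

  H_0: rank C_0 − rank ∂_1 = 7 − 6 = 1, and the invariant factors of ∂_1 are all 1, so H_0 ≅ Z.
  H_1: rank ker ∂_1 − rank ∂_2 = (18 − 6) − 12 = 0, and ∂_2 has invariant factor 2 > 1, so H_1 ≅ Z/2.
  H_2: rank ker ∂_2 − rank ∂_3 = (12 − 12) − 0 = 0, and there is no ∂_3, so H_2 ≅ 0.

(K is a triangulation of the real projective plane RP^2.)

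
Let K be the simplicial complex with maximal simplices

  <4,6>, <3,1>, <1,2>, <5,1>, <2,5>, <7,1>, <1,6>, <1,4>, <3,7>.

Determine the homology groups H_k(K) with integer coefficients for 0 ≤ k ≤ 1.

H_0 = Z,  H_1 = Z^3.

K has 7 vertices, 9 edges.
rank ∂_0 = 0, rank ∂_1 = 6 ⇒ b_0 = 7 − 0 − 6 = 1; all invariant factors of ∂_1 are 1 so no torsion. So H_0 ≅ Z.
rank ∂_1 = 6, rank ∂_2 = 0 ⇒ b_1 = 9 − 6 − 0 = 3. So H_1 ≅ Z^3.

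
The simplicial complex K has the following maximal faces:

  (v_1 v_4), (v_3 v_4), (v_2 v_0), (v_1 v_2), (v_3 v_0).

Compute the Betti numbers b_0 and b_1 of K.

b_0 = 1, b_1 = 1.

Take the total order v_0 < v_1 < v_2 < v_3 < v_4 on the vertex set. Then K (dimension 1) consists of the simplices:

  0-simplices (5): [v_0], [v_1], [v_2], [v_3], [v_4]
  1-simplices (5): [v_0,v_2], [v_0,v_3], [v_1,v_2], [v_1,v_4], [v_3,v_4]

so the chain groups are C_0 ≅ Z^5, C_1 ≅ Z^5.

∂_1: C_1 → C_0 sends each edge [p,q] (with p < q) to q − p. For instance
  ∂[v_0,v_3] = [v_3] − [v_0].
As a 5×5 matrix over Z this has rank 4, with invariant factors (1,1,1,1).

Now H_k = ker ∂_k / im ∂_{k+1}, so:

  H_0: rank C_0 − rank ∂_1 = 5 − 4 = 1, and the invariant factors of ∂_1 are all 1, so H_0 ≅ Z.
  H_1: rank ker ∂_1 − rank ∂_2 = (5 − 4) − 0 = 1, and there is no ∂_2, so H_1 ≅ Z.

Hence the Betti numbers are b_0 = 1, b_1 = 1.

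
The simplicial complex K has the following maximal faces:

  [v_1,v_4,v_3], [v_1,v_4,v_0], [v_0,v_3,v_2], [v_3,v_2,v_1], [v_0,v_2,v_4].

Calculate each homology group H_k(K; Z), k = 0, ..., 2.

H_0 = Z,  H_1 = Z,  H_2 = 0.

Fix the vertex order v_0 < v_1 < v_2 < v_3 < v_4 and write every simplex with vertices in increasing order. Then dim K = 2 and the simplices of K are:

  0-simplices (5): [v_0], [v_1], [v_2], [v_3], [v_4]
  1-simplices (10): [v_0,v_1], [v_0,v_2], [v_0,v_3], [v_0,v_4], [v_1,v_2], [v_1,v_3], [v_1,v_4], [v_2,v_3], [v_2,v_4], [v_3,v_4]
  2-simplices (5): [v_0,v_1,v_4], [v_0,v_2,v_3], [v_0,v_2,v_4], [v_1,v_2,v_3], [v_1,v_3,v_4]

so the chain groups are C_0 ≅ Z^5, C_1 ≅ Z^10, C_2 ≅ Z^5.

∂_1: C_1 → C_0 is given by ∂[p,q] = [q] − [p]. For instance
  ∂[v_3,v_4] = [v_4] − [v_3].
This gives a 5×10 integer matrix of rank 4; reducing to Smith normal form yields diagonal entries (1,1,1,1).

Boundary ∂_2: C_2 → C_1 sends each 2-simplex [p,q,r] to [q,r] − [p,r] + [p,q]. For instance
  ∂[v_0,v_2,v_4] = [v_2,v_4] − [v_0,v_4] + [v_0,v_2],
  ∂[v_1,v_3,v_4] = [v_3,v_4] − [v_1,v_4] + [v_1,v_3].
The resulting 10×5 matrix has rank 5, and its Smith normal form has invariant factors (1,1,1,1,1).

Now H_k = ker ∂_k / im ∂_{k+1}, so:

  H_0: rank C_0 − rank ∂_1 = 5 − 4 = 1, and the invariant factors of ∂_1 are all 1, so H_0 ≅ Z.
  H_1: rank ker ∂_1 − rank ∂_2 = (10 − 4) − 5 = 1, and the invariant factors of ∂_2 are all 1, so H_1 ≅ Z.
  H_2: rank ker ∂_2 − rank ∂_3 = (5 − 5) − 0 = 0, and there is no ∂_3, so H_2 ≅ 0.

(K is a triangulation of the Möbius band.)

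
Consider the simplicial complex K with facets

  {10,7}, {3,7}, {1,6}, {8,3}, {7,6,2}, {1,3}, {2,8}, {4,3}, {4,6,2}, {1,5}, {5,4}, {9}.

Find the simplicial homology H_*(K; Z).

Take the total order 1 < 2 < 3 < 4 < 5 < 6 < 7 < 8 < 9 < 10 on the vertex set. Then K (dimension 2) consists of the simplices:

  0-simplices (10): [1], [2], [3], [4], [5], [6], [7], [8], [9], [10]
  1-simplices (14): [1,3], [1,5], [1,6], [2,4], [2,6], [2,7], [2,8], [3,4], [3,7], [3,8], [4,5], [4,6], [6,7], [7,10]
  2-simplices (2): [2,4,6], [2,6,7]

Hence C_0 ≅ Z^10, C_1 ≅ Z^14, C_2 ≅ Z^2.

∂_1: C_1 → C_0 is given by ∂[p,q] = [q] − [p]. For instance
  ∂[2,4] = [4] − [2].
This gives a 10×14 integer matrix of rank 8; reducing to Smith normal form yields diagonal entries (1,1,1,1,1,1,1,1).

∂_2: C_2 → C_1 sends each 2-simplex [p,q,r] to [q,r] − [p,r] + [p,q]. For instance
  ∂[2,4,6] = [4,6] − [2,6] + [2,4],
  ∂[2,6,7] = [6,7] − [2,7] + [2,6].
The 14×2 boundary matrix has rank 2 and Smith normal form diag(1,1).

Reading off H_k = ker ∂_k / im ∂_{k+1}:

  H_0: rank C_0 − rank ∂_1 = 10 − 8 = 2, and the invariant factors of ∂_1 are all 1, so H_0 ≅ Z^2.
  H_1: rank ker ∂_1 − rank ∂_2 = (14 − 8) − 2 = 4, and the invariant factors of ∂_2 are all 1, so H_1 ≅ Z^4.
  H_2: rank ker ∂_2 − rank ∂_3 = (2 − 2) − 0 = 0, and there is no ∂_3, so H_2 ≅ 0.

As a check, the Euler characteristic is 10 − 14 + 2 = -2, which agrees with 2 − 4 + 0 = -2.

H_0 = Z^2,  H_1 = Z^4,  H_2 = 0.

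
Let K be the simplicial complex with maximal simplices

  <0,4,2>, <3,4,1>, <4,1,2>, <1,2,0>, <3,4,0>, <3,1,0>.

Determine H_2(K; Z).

H_2 = Z.

K has 5 vertices, 9 edges, 6 triangles.
rank ∂_2 = 5, rank ∂_3 = 0 ⇒ b_2 = 6 − 5 − 0 = 1. So H_2 ≅ Z.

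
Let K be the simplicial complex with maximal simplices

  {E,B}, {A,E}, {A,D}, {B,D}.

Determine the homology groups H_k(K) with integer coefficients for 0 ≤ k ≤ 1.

Fix the vertex order A < B < D < E and write every simplex with vertices in increasing order. Then dim K = 1 and the simplices of K are:

  0-simplices (4): A, B, D, E
  1-simplices (4): AD, AE, BD, BE

Hence C_0 ≅ Z^4, C_1 ≅ Z^4.

∂_1: C_1 → C_0 maps an edge to its endpoints' difference, ∂[p,q] = q − p. For instance
  ∂BD = D − B.
This gives a 4×4 integer matrix of rank 3; reducing to Smith normal form yields diagonal entries (1,1,1).

Reading off H_k = ker ∂_k / im ∂_{k+1}:

  H_0: rank C_0 − rank ∂_1 = 4 − 3 = 1, and the invariant factors of ∂_1 are all 1, so H_0 = Z.
  H_1: rank ker ∂_1 − rank ∂_2 = (4 − 3) − 0 = 1, and there is no ∂_2, so H_1 = Z.

H_0 = Z,  H_1 = Z.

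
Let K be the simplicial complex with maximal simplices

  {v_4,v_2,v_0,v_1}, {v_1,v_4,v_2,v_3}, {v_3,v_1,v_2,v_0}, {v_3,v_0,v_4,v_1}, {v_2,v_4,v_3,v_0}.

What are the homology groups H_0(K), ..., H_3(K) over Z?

H_0 = Z,  H_1 = 0,  H_2 = 0,  H_3 = Z.

Order the vertices as v_0 < v_1 < v_2 < v_3 < v_4. Listing each simplex with vertices in this order, K has dimension 3 with simplices:

  0-simplices (5): [v_0], [v_1], [v_2], [v_3], [v_4]
  1-simplices (10): [v_0,v_1], [v_0,v_2], [v_0,v_3], [v_0,v_4], [v_1,v_2], [v_1,v_3], [v_1,v_4], [v_2,v_3], [v_2,v_4], [v_3,v_4]
  2-simplices (10): [v_0,v_1,v_2], [v_0,v_1,v_3], [v_0,v_1,v_4], [v_0,v_2,v_3], [v_0,v_2,v_4], [v_0,v_3,v_4], [v_1,v_2,v_3], [v_1,v_2,v_4], [v_1,v_3,v_4], [v_2,v_3,v_4]
  3-simplices (5): [v_0,v_1,v_2,v_3], [v_0,v_1,v_2,v_4], [v_0,v_1,v_3,v_4], [v_0,v_2,v_3,v_4], [v_1,v_2,v_3,v_4]

Hence C_0 ≅ Z^5, C_1 ≅ Z^10, C_2 ≅ Z^10, C_3 ≅ Z^5.

The boundary map ∂_1: C_1 → C_0 maps an edge to its endpoints' difference, ∂[p,q] = q − p. For instance
  ∂[v_0,v_2] = [v_2] − [v_0].
The resulting 5×10 matrix has rank 4, and its Smith normal form has invariant factors (1,1,1,1).

The boundary map ∂_2: C_2 → C_1 acts by ∂[p,q,r] = [q,r] − [p,r] + [p,q]. For instance
  ∂[v_1,v_2,v_3] = [v_2,v_3] − [v_1,v_3] + [v_1,v_2],
  ∂[v_0,v_1,v_3] = [v_1,v_3] − [v_0,v_3] + [v_0,v_1].
This gives a 10×10 integer matrix of rank 6; reducing to Smith normal form yields diagonal entries (1,1,1,1,1,1).

Boundary ∂_3: C_3 → C_2 sends each 3-simplex σ to the alternating sum Σ_i (−1)^i (σ with its i-th vertex removed). For instance
  ∂[v_0,v_1,v_2,v_3] = [v_1,v_2,v_3] − [v_0,v_2,v_3] + [v_0,v_1,v_3] − [v_0,v_1,v_2],
  ∂[v_1,v_2,v_3,v_4] = [v_2,v_3,v_4] − [v_1,v_3,v_4] + [v_1,v_2,v_4] − [v_1,v_2,v_3].
As a 10×5 matrix over Z this has rank 4, with invariant factors (1,1,1,1).

From H_k ≅ ker(∂_k) / im(∂_{k+1}) we obtain:

  H_0: rank C_0 − rank ∂_1 = 5 − 4 = 1, and the invariant factors of ∂_1 are all 1, so H_0 ≅ Z.
  H_1: rank ker ∂_1 − rank ∂_2 = (10 − 4) − 6 = 0, and the invariant factors of ∂_2 are all 1, so H_1 ≅ 0.
  H_2: rank ker ∂_2 − rank ∂_3 = (10 − 6) − 4 = 0, and the invariant factors of ∂_3 are all 1, so H_2 ≅ 0.
  H_3: rank ker ∂_3 − rank ∂_4 = (5 − 4) − 0 = 1, and there is no ∂_4, so H_3 ≅ Z.

(K is a triangulation of the 3-sphere S^3.)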